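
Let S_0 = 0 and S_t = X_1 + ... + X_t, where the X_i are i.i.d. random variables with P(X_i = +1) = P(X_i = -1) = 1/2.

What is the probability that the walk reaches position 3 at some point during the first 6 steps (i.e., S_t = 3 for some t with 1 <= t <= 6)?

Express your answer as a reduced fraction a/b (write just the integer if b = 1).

Count via complement. Let g(t,s) = #length-t paths at position s with S_1..S_t all ≠ 3.
g(t,s) = g(t-1,s-1) + g(t-1,s+1) for s ≠ 3; g(t,3) = 0.
t=0: g(0,0)=1
t=1: g(1,-1)=1 g(1,1)=1
t=2: g(2,-2)=1 g(2,0)=2 g(2,2)=1
t=3: g(3,-3)=1 g(3,-1)=3 g(3,1)=3
t=4: g(4,-4)=1 g(4,-2)=4 g(4,0)=6 g(4,2)=3
t=5: g(5,-5)=1 g(5,-3)=5 g(5,-1)=10 g(5,1)=9
t=6: g(6,-6)=1 g(6,-4)=6 g(6,-2)=15 g(6,0)=19 g(6,2)=9
Paths never hitting 3: Σ_s g(6,s) = 50
Paths hitting 3: 2^6 - 50 = 14
P = 14/64 = 7/32

Answer: 7/32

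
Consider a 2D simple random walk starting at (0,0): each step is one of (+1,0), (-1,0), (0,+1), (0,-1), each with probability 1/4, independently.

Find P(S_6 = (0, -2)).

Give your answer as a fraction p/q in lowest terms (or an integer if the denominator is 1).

Answer: 225/4096

Derivation:
Let h be the number of horizontal steps (so 6-h are vertical). To end at (0,-2) need (h+0)/2 right-steps and ((6-h)-2)/2 up-steps.
Sum over h with 0 ≤ h ≤ 4, h ≡ 0 (mod 2), 6-h ≡ 0 (mod 2):
h=0: C(6,0)·C(0,0)·C(6,2) = 1·1·15 = 15
h=2: C(6,2)·C(2,1)·C(4,1) = 15·2·4 = 120
h=4: C(6,4)·C(4,2)·C(2,0) = 15·6·1 = 90
Total favorable: 225
Total paths: 4^6 = 4096
P = 225/4096 = 225/4096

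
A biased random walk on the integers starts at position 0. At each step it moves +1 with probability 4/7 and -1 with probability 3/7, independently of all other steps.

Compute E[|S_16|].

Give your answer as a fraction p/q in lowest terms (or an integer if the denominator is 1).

S_16 takes values m ≡ 0 (mod 2) with |m| ≤ 16; P(S_16=m) = C(16,(16+m)/2) · (4/7)^((16+m)/2) · (3/7)^((16-m)/2).
Distribution: P(S=-16)=43046721/33232930569601, P(S=-14)=918330048/33232930569601, P(S=-12)=9183300480/33232930569601, P(S=-10)=8162933760/4747561509943, P(S=-8)=35372712960/4747561509943, P(S=-6)=113192681472/4747561509943, P(S=-4)=276693221376/4747561509943, P(S=-2)=3689242951680/33232930569601, P(S=0)=5533864427520/33232930569601, P(S=2)=6558654136320/33232930569601, P(S=4)=874487218176/4747561509943, P(S=6)=635990704128/4747561509943, P(S=8)=353328168960/4747561509943, P(S=10)=144955146240/4747561509943, P(S=12)=289910292480/33232930569601, P(S=14)=51539607552/33232930569601, P(S=16)=4294967296/33232930569601
E[|S_16|] = Σ_m |m|·P(S_16=m) = 121073006132368/33232930569601

Answer: 121073006132368/33232930569601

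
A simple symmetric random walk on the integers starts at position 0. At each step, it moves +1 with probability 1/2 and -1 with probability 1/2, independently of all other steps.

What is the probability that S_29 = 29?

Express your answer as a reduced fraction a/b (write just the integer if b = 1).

Answer: 1/536870912

Derivation:
To reach position 29 after 29 steps: need 29 steps of +1 and 0 of -1.
Favorable paths: C(29,29) = 1
Total paths: 2^29 = 536870912
P = 1/536870912 = 1/536870912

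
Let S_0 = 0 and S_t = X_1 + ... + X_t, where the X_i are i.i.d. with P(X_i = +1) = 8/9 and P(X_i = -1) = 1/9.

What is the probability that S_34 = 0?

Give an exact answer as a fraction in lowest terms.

To be at 0 after 34 steps: need exactly 17 steps of +1 and 17 of -1.
Number of such sequences: C(34,17) = 2333606220
Each has probability (8/9)^17 · (1/9)^17 = 2251799813685248/278128389443693511257285776231761
P = 2333606220 · 2251799813685248/278128389443693511257285776231761 = 194622742644842068705280/10301051460877537453973547267843

Answer: 194622742644842068705280/10301051460877537453973547267843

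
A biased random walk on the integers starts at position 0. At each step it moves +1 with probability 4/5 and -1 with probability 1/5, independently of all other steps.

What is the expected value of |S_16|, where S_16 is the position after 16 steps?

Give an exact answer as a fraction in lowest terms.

S_16 takes values m ≡ 0 (mod 2) with |m| ≤ 16; P(S_16=m) = C(16,(16+m)/2) · (4/5)^((16+m)/2) · (1/5)^((16-m)/2).
Distribution: P(S=-16)=1/152587890625, P(S=-14)=64/152587890625, P(S=-12)=384/30517578125, P(S=-10)=7168/30517578125, P(S=-8)=93184/30517578125, P(S=-6)=4472832/152587890625, P(S=-4)=32800768/152587890625, P(S=-2)=37486592/30517578125, P(S=0)=168689664/30517578125, P(S=2)=599785472/30517578125, P(S=4)=8396996608/152587890625, P(S=6)=18320719872/152587890625, P(S=8)=6106906624/30517578125, P(S=10)=7516192768/30517578125, P(S=12)=6442450944/30517578125, P(S=14)=17179869184/152587890625, P(S=16)=4294967296/152587890625
E[|S_16|] = Σ_m |m|·P(S_16=m) = 1465917781392/152587890625

Answer: 1465917781392/152587890625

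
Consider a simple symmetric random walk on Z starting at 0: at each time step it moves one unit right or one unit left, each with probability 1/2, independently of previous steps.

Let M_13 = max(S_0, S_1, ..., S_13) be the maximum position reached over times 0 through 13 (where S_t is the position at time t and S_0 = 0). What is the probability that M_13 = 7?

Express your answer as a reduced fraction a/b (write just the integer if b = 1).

Let M_13 = max(S_0,...,S_13). Use the reflection principle: for j ≥ 1, #{paths with M_13 ≥ j} = #{S_13 ≥ j} + #{S_13 ≥ j+1}.
By reflection, #{M_13 ≥ 7} = #{S_13 ≥ 7} + #{S_13 ≥ 8} = 378 + 92 = 470.
#{M_13 ≥ 8} = #{S_13 ≥ 8} + #{S_13 ≥ 9} = 92 + 92 = 184.
#{M_13 = 7} = 470 - 184 = 286.
P(M_13 = 7) = 286/8192 = 143/4096

Answer: 143/4096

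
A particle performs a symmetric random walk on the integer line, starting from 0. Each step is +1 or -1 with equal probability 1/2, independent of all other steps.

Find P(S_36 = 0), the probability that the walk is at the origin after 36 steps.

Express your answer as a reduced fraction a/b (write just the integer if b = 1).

To return to 0 after 36 steps: need exactly 18 steps of +1 and 18 of -1.
Favorable paths: C(36,18) = 9075135300
Total paths: 2^36 = 68719476736
P = 9075135300/68719476736 = 2268783825/17179869184

Answer: 2268783825/17179869184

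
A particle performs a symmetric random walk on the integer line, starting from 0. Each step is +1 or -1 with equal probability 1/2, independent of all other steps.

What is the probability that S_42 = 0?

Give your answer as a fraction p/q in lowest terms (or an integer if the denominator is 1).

To return to 0 after 42 steps: need exactly 21 steps of +1 and 21 of -1.
Favorable paths: C(42,21) = 538257874440
Total paths: 2^42 = 4398046511104
P = 538257874440/4398046511104 = 67282234305/549755813888

Answer: 67282234305/549755813888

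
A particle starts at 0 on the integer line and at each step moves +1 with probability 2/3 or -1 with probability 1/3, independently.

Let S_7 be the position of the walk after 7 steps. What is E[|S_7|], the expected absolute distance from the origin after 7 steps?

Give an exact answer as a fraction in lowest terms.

Answer: 2107/729

Derivation:
S_7 takes values m ≡ 1 (mod 2) with |m| ≤ 7; P(S_7=m) = C(7,(7+m)/2) · (2/3)^((7+m)/2) · (1/3)^((7-m)/2).
Distribution: P(S=-7)=1/2187, P(S=-5)=14/2187, P(S=-3)=28/729, P(S=-1)=280/2187, P(S=1)=560/2187, P(S=3)=224/729, P(S=5)=448/2187, P(S=7)=128/2187
E[|S_7|] = Σ_m |m|·P(S_7=m) = 2107/729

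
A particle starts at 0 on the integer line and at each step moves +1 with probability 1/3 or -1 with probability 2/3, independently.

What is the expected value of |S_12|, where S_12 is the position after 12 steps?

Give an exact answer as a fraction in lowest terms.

Answer: 257372/59049

Derivation:
S_12 takes values m ≡ 0 (mod 2) with |m| ≤ 12; P(S_12=m) = C(12,(12+m)/2) · (1/3)^((12+m)/2) · (2/3)^((12-m)/2).
Distribution: P(S=-12)=4096/531441, P(S=-10)=8192/177147, P(S=-8)=22528/177147, P(S=-6)=112640/531441, P(S=-4)=14080/59049, P(S=-2)=11264/59049, P(S=0)=19712/177147, P(S=2)=2816/59049, P(S=4)=880/59049, P(S=6)=1760/531441, P(S=8)=88/177147, P(S=10)=8/177147, P(S=12)=1/531441
E[|S_12|] = Σ_m |m|·P(S_12=m) = 257372/59049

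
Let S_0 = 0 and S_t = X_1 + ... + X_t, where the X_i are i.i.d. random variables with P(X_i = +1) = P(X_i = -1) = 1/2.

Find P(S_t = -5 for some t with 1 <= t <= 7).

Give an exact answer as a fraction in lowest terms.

Answer: 9/128

Derivation:
Count via complement. Let g(t,s) = #length-t paths at position s with S_1..S_t all ≠ -5.
g(t,s) = g(t-1,s-1) + g(t-1,s+1) for s ≠ -5; g(t,-5) = 0.
t=0: g(0,0)=1
t=1: g(1,-1)=1 g(1,1)=1
t=2: g(2,-2)=1 g(2,0)=2 g(2,2)=1
t=3: g(3,-3)=1 g(3,-1)=3 g(3,1)=3 g(3,3)=1
t=4: g(4,-4)=1 g(4,-2)=4 g(4,0)=6 g(4,2)=4 g(4,4)=1
t=5: g(5,-3)=5 g(5,-1)=10 g(5,1)=10 g(5,3)=5 g(5,5)=1
t=6: g(6,-4)=5 g(6,-2)=15 g(6,0)=20 g(6,2)=15 g(6,4)=6 g(6,6)=1
t=7: g(7,-3)=20 g(7,-1)=35 g(7,1)=35 g(7,3)=21 g(7,5)=7 g(7,7)=1
Paths never hitting -5: Σ_s g(7,s) = 119
Paths hitting -5: 2^7 - 119 = 9
P = 9/128 = 9/128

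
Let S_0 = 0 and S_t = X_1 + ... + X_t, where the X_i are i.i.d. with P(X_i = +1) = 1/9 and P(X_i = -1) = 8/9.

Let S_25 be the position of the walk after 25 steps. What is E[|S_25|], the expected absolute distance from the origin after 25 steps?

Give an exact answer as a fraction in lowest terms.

S_25 takes values m ≡ 1 (mod 2) with |m| ≤ 25; P(S_25=m) = C(25,(25+m)/2) · (1/9)^((25+m)/2) · (8/9)^((25-m)/2).
Distribution: P(S=-25)=37778931862957161709568/717897987691852588770249, P(S=-23)=118059162071741130342400/717897987691852588770249, P(S=-21)=59029581035870565171200/239299329230617529590083, P(S=-19)=169710045478127874867200/717897987691852588770249, P(S=-17)=116675656266212913971200/717897987691852588770249, P(S=-15)=20418239846587259944960/239299329230617529590083, P(S=-13)=25522799808234074931200/717897987691852588770249, P(S=-11)=8659521363507989708800/717897987691852588770249, P(S=-9)=270610042609624678400/79766443076872509863361, P(S=-7)=575046340545452441600/717897987691852588770249, P(S=-5)=115009268109090488320/717897987691852588770249, P(S=-3)=6534617506198323200/239299329230617529590083, P(S=-1)=2858895158961766400/717897987691852588770249, P(S=1)=357361894870220800/717897987691852588770249, P(S=3)=12762924816793600/239299329230617529590083, P(S=5)=3509804324618240/717897987691852588770249, P(S=7)=274203462860800/717897987691852588770249, P(S=9)=2016201932800/79766443076872509863361, P(S=11)=1008100966400/717897987691852588770249, P(S=13)=46425702400/717897987691852588770249, P(S=15)=580321280/239299329230617529590083, P(S=17)=51814400/717897987691852588770249, P(S=19)=1177600/717897987691852588770249, P(S=21)=6400/239299329230617529590083, P(S=23)=200/717897987691852588770249, P(S=25)=1/717897987691852588770249
E[|S_25|] = Σ_m |m|·P(S_25=m) = 1551014280244009048206025/79766443076872509863361

Answer: 1551014280244009048206025/79766443076872509863361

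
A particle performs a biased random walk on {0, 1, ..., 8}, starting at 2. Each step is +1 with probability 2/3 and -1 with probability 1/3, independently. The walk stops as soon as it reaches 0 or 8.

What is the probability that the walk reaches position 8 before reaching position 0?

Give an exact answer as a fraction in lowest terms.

Biased walk: p = 2/3, q = 1/3, r = q/p = 1/2
Gambler's ruin: P(hit 8 before 0 | start at 2) = (1 - r^a)/(1 - r^N)
r^2 = 1/4; r^8 = 1/256
P = (1 - 1/4) / (1 - 1/256) = 3/4 / 255/256 = 64/85

Answer: 64/85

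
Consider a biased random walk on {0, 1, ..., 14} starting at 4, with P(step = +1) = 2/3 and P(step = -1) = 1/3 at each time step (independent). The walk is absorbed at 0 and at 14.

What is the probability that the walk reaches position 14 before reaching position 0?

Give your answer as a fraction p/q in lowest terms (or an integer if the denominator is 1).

Biased walk: p = 2/3, q = 1/3, r = q/p = 1/2
Gambler's ruin: P(hit 14 before 0 | start at 4) = (1 - r^a)/(1 - r^N)
r^4 = 1/16; r^14 = 1/16384
P = (1 - 1/16) / (1 - 1/16384) = 15/16 / 16383/16384 = 5120/5461

Answer: 5120/5461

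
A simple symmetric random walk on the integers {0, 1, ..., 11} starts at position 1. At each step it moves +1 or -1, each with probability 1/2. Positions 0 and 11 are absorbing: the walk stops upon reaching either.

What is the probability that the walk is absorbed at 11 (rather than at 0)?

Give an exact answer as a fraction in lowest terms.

Symmetric walk (p = 1/2): the harmonic-function argument gives P(hit 11 before 0 | start at 1) = a/N.
P = 1/11 = 1/11

Answer: 1/11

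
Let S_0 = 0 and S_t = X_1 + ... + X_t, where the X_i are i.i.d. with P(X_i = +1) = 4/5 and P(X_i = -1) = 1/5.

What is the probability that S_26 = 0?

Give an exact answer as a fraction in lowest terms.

To be at 0 after 26 steps: need exactly 13 steps of +1 and 13 of -1.
Number of such sequences: C(26,13) = 10400600
Each has probability (4/5)^13 · (1/5)^13 = 67108864/1490116119384765625
P = 10400600 · 67108864/1490116119384765625 = 27918898036736/59604644775390625

Answer: 27918898036736/59604644775390625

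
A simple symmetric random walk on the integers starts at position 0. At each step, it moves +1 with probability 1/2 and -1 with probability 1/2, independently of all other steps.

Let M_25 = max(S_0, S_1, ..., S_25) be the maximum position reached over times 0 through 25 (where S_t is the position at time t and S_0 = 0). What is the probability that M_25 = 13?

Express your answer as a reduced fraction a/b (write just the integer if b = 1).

Let M_25 = max(S_0,...,S_25). Use the reflection principle: for j ≥ 1, #{paths with M_25 ≥ j} = #{S_25 ≥ j} + #{S_25 ≥ j+1}.
By reflection, #{M_25 ≥ 13} = #{S_25 ≥ 13} + #{S_25 ≥ 14} = 245506 + 68406 = 313912.
#{M_25 ≥ 14} = #{S_25 ≥ 14} + #{S_25 ≥ 15} = 68406 + 68406 = 136812.
#{M_25 = 13} = 313912 - 136812 = 177100.
P(M_25 = 13) = 177100/33554432 = 44275/8388608

Answer: 44275/8388608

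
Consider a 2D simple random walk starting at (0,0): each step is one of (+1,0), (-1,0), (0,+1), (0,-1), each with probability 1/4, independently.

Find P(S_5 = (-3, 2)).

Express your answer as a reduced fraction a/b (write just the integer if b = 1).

Let h be the number of horizontal steps (so 5-h are vertical). To end at (-3,2) need (h-3)/2 right-steps and ((5-h)+2)/2 up-steps.
Sum over h with 3 ≤ h ≤ 3, h ≡ 1 (mod 2), 5-h ≡ 0 (mod 2):
h=3: C(5,3)·C(3,0)·C(2,2) = 10·1·1 = 10
Total favorable: 10
Total paths: 4^5 = 1024
P = 10/1024 = 5/512

Answer: 5/512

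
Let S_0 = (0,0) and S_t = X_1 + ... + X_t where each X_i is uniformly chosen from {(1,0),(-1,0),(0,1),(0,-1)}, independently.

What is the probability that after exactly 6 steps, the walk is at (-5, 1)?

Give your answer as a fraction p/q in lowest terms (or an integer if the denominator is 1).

Answer: 3/2048

Derivation:
Let h be the number of horizontal steps (so 6-h are vertical). To end at (-5,1) need (h-5)/2 right-steps and ((6-h)+1)/2 up-steps.
Sum over h with 5 ≤ h ≤ 5, h ≡ 1 (mod 2), 6-h ≡ 1 (mod 2):
h=5: C(6,5)·C(5,0)·C(1,1) = 6·1·1 = 6
Total favorable: 6
Total paths: 4^6 = 4096
P = 6/4096 = 3/2048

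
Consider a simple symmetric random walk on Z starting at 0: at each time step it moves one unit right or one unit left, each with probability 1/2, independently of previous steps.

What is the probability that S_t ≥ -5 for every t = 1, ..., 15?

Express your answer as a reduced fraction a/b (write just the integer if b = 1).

Answer: 14443/16384

Derivation:
Let f(t,s) = #length-t paths at position s with S_1..S_t all ≥ -5.
f(t,s) = f(t-1,s-1) + f(t-1,s+1) for s ≥ -5; f(t,s) = 0 for s < -5.
t=0: f(0,0)=1
t=1: f(1,-1)=1 f(1,1)=1
t=2: f(2,-2)=1 f(2,0)=2 f(2,2)=1
t=3: f(3,-3)=1 f(3,-1)=3 f(3,1)=3 f(3,3)=1
t=4: f(4,-4)=1 f(4,-2)=4 f(4,0)=6 f(4,2)=4 f(4,4)=1
t=5: f(5,-5)=1 f(5,-3)=5 f(5,-1)=10 f(5,1)=10 f(5,3)=5 f(5,5)=1
t=6: f(6,-4)=6 f(6,-2)=15 f(6,0)=20 f(6,2)=15 f(6,4)=6 f(6,6)=1
t=7: f(7,-5)=6 f(7,-3)=21 f(7,-1)=35 f(7,1)=35 f(7,3)=21 f(7,5)=7 f(7,7)=1
t=8: f(8,-4)=27 f(8,-2)=56 f(8,0)=70 f(8,2)=56 f(8,4)=28 f(8,6)=8 f(8,8)=1
t=9: f(9,-5)=27 f(9,-3)=83 f(9,-1)=126 f(9,1)=126 f(9,3)=84 f(9,5)=36 f(9,7)=9 f(9,9)=1
t=10: f(10,-4)=110 f(10,-2)=209 f(10,0)=252 f(10,2)=210 f(10,4)=120 f(10,6)=45 f(10,8)=10 f(10,10)=1
t=11: f(11,-5)=110 f(11,-3)=319 f(11,-1)=461 f(11,1)=462 f(11,3)=330 f(11,5)=165 f(11,7)=55 f(11,9)=11 f(11,11)=1
t=12: f(12,-4)=429 f(12,-2)=780 f(12,0)=923 f(12,2)=792 f(12,4)=495 f(12,6)=220 f(12,8)=66 f(12,10)=12 f(12,12)=1
t=13: f(13,-5)=429 f(13,-3)=1209 f(13,-1)=1703 f(13,1)=1715 f(13,3)=1287 f(13,5)=715 f(13,7)=286 f(13,9)=78 f(13,11)=13 f(13,13)=1
t=14: f(14,-4)=1638 f(14,-2)=2912 f(14,0)=3418 f(14,2)=3002 f(14,4)=2002 f(14,6)=1001 f(14,8)=364 f(14,10)=91 f(14,12)=14 f(14,14)=1
t=15: f(15,-5)=1638 f(15,-3)=4550 f(15,-1)=6330 f(15,1)=6420 f(15,3)=5004 f(15,5)=3003 f(15,7)=1365 f(15,9)=455 f(15,11)=105 f(15,13)=15 f(15,15)=1
Σ_s f(15,s) = 28886
P = 28886/32768 = 14443/16384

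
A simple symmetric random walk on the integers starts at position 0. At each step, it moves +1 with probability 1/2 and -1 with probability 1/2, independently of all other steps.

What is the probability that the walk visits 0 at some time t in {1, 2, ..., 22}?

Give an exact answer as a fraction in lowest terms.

Answer: 436109/524288

Derivation:
Count via complement. Let g(t,s) = #length-t paths at position s with S_1..S_t all ≠ 0.
g(t,s) = g(t-1,s-1) + g(t-1,s+1) for s ≠ 0; g(t,0) = 0.
t=0: g(0,0)=1
t=1: g(1,-1)=1 g(1,1)=1
t=2: g(2,-2)=1 g(2,2)=1
t=3: g(3,-3)=1 g(3,-1)=1 g(3,1)=1 g(3,3)=1
t=4: g(4,-4)=1 g(4,-2)=2 g(4,2)=2 g(4,4)=1
t=5: g(5,-5)=1 g(5,-3)=3 g(5,-1)=2 g(5,1)=2 g(5,3)=3 g(5,5)=1
t=6: g(6,-6)=1 g(6,-4)=4 g(6,-2)=5 g(6,2)=5 g(6,4)=4 g(6,6)=1
t=7: g(7,-7)=1 g(7,-5)=5 g(7,-3)=9 g(7,-1)=5 g(7,1)=5 g(7,3)=9 g(7,5)=5 g(7,7)=1
t=8: g(8,-8)=1 g(8,-6)=6 g(8,-4)=14 g(8,-2)=14 g(8,2)=14 g(8,4)=14 g(8,6)=6 g(8,8)=1
t=9: g(9,-9)=1 g(9,-7)=7 g(9,-5)=20 g(9,-3)=28 g(9,-1)=14 g(9,1)=14 g(9,3)=28 g(9,5)=20 g(9,7)=7 g(9,9)=1
t=10: g(10,-10)=1 g(10,-8)=8 g(10,-6)=27 g(10,-4)=48 g(10,-2)=42 g(10,2)=42 g(10,4)=48 g(10,6)=27 g(10,8)=8 g(10,10)=1
t=11: g(11,-11)=1 g(11,-9)=9 g(11,-7)=35 g(11,-5)=75 g(11,-3)=90 g(11,-1)=42 g(11,1)=42 g(11,3)=90 g(11,5)=75 g(11,7)=35 g(11,9)=9 g(11,11)=1
t=12: g(12,-12)=1 g(12,-10)=10 g(12,-8)=44 g(12,-6)=110 g(12,-4)=165 g(12,-2)=132 g(12,2)=132 g(12,4)=165 g(12,6)=110 g(12,8)=44 g(12,10)=10 g(12,12)=1
t=13: g(13,-13)=1 g(13,-11)=11 g(13,-9)=54 g(13,-7)=154 g(13,-5)=275 g(13,-3)=297 g(13,-1)=132 g(13,1)=132 g(13,3)=297 g(13,5)=275 g(13,7)=154 g(13,9)=54 g(13,11)=11 g(13,13)=1
t=14: g(14,-14)=1 g(14,-12)=12 g(14,-10)=65 g(14,-8)=208 g(14,-6)=429 g(14,-4)=572 g(14,-2)=429 g(14,2)=429 g(14,4)=572 g(14,6)=429 g(14,8)=208 g(14,10)=65 g(14,12)=12 g(14,14)=1
t=15: g(15,-15)=1 g(15,-13)=13 g(15,-11)=77 g(15,-9)=273 g(15,-7)=637 g(15,-5)=1001 g(15,-3)=1001 g(15,-1)=429 g(15,1)=429 g(15,3)=1001 g(15,5)=1001 g(15,7)=637 g(15,9)=273 g(15,11)=77 g(15,13)=13 g(15,15)=1
t=16: g(16,-16)=1 g(16,-14)=14 g(16,-12)=90 g(16,-10)=350 g(16,-8)=910 g(16,-6)=1638 g(16,-4)=2002 g(16,-2)=1430 g(16,2)=1430 g(16,4)=2002 g(16,6)=1638 g(16,8)=910 g(16,10)=350 g(16,12)=90 g(16,14)=14 g(16,16)=1
t=17: g(17,-17)=1 g(17,-15)=15 g(17,-13)=104 g(17,-11)=440 g(17,-9)=1260 g(17,-7)=2548 g(17,-5)=3640 g(17,-3)=3432 g(17,-1)=1430 g(17,1)=1430 g(17,3)=3432 g(17,5)=3640 g(17,7)=2548 g(17,9)=1260 g(17,11)=440 g(17,13)=104 g(17,15)=15 g(17,17)=1
t=18: g(18,-18)=1 g(18,-16)=16 g(18,-14)=119 g(18,-12)=544 g(18,-10)=1700 g(18,-8)=3808 g(18,-6)=6188 g(18,-4)=7072 g(18,-2)=4862 g(18,2)=4862 g(18,4)=7072 g(18,6)=6188 g(18,8)=3808 g(18,10)=1700 g(18,12)=544 g(18,14)=119 g(18,16)=16 g(18,18)=1
t=19: g(19,-19)=1 g(19,-17)=17 g(19,-15)=135 g(19,-13)=663 g(19,-11)=2244 g(19,-9)=5508 g(19,-7)=9996 g(19,-5)=13260 g(19,-3)=11934 g(19,-1)=4862 g(19,1)=4862 g(19,3)=11934 g(19,5)=13260 g(19,7)=9996 g(19,9)=5508 g(19,11)=2244 g(19,13)=663 g(19,15)=135 g(19,17)=17 g(19,19)=1
t=20: g(20,-20)=1 g(20,-18)=18 g(20,-16)=152 g(20,-14)=798 g(20,-12)=2907 g(20,-10)=7752 g(20,-8)=15504 g(20,-6)=23256 g(20,-4)=25194 g(20,-2)=16796 g(20,2)=16796 g(20,4)=25194 g(20,6)=23256 g(20,8)=15504 g(20,10)=7752 g(20,12)=2907 g(20,14)=798 g(20,16)=152 g(20,18)=18 g(20,20)=1
t=21: g(21,-21)=1 g(21,-19)=19 g(21,-17)=170 g(21,-15)=950 g(21,-13)=3705 g(21,-11)=10659 g(21,-9)=23256 g(21,-7)=38760 g(21,-5)=48450 g(21,-3)=41990 g(21,-1)=16796 g(21,1)=16796 g(21,3)=41990 g(21,5)=48450 g(21,7)=38760 g(21,9)=23256 g(21,11)=10659 g(21,13)=3705 g(21,15)=950 g(21,17)=170 g(21,19)=19 g(21,21)=1
t=22: g(22,-22)=1 g(22,-20)=20 g(22,-18)=189 g(22,-16)=1120 g(22,-14)=4655 g(22,-12)=14364 g(22,-10)=33915 g(22,-8)=62016 g(22,-6)=87210 g(22,-4)=90440 g(22,-2)=58786 g(22,2)=58786 g(22,4)=90440 g(22,6)=87210 g(22,8)=62016 g(22,10)=33915 g(22,12)=14364 g(22,14)=4655 g(22,16)=1120 g(22,18)=189 g(22,20)=20 g(22,22)=1
Paths never hitting 0: Σ_s g(22,s) = 705432
Paths hitting 0: 2^22 - 705432 = 3488872
P = 3488872/4194304 = 436109/524288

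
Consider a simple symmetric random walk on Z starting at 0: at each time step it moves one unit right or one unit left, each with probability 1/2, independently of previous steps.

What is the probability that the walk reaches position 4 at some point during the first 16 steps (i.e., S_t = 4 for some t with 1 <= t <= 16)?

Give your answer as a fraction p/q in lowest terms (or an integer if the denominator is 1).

Count via complement. Let g(t,s) = #length-t paths at position s with S_1..S_t all ≠ 4.
g(t,s) = g(t-1,s-1) + g(t-1,s+1) for s ≠ 4; g(t,4) = 0.
t=0: g(0,0)=1
t=1: g(1,-1)=1 g(1,1)=1
t=2: g(2,-2)=1 g(2,0)=2 g(2,2)=1
t=3: g(3,-3)=1 g(3,-1)=3 g(3,1)=3 g(3,3)=1
t=4: g(4,-4)=1 g(4,-2)=4 g(4,0)=6 g(4,2)=4
t=5: g(5,-5)=1 g(5,-3)=5 g(5,-1)=10 g(5,1)=10 g(5,3)=4
t=6: g(6,-6)=1 g(6,-4)=6 g(6,-2)=15 g(6,0)=20 g(6,2)=14
t=7: g(7,-7)=1 g(7,-5)=7 g(7,-3)=21 g(7,-1)=35 g(7,1)=34 g(7,3)=14
t=8: g(8,-8)=1 g(8,-6)=8 g(8,-4)=28 g(8,-2)=56 g(8,0)=69 g(8,2)=48
t=9: g(9,-9)=1 g(9,-7)=9 g(9,-5)=36 g(9,-3)=84 g(9,-1)=125 g(9,1)=117 g(9,3)=48
t=10: g(10,-10)=1 g(10,-8)=10 g(10,-6)=45 g(10,-4)=120 g(10,-2)=209 g(10,0)=242 g(10,2)=165
t=11: g(11,-11)=1 g(11,-9)=11 g(11,-7)=55 g(11,-5)=165 g(11,-3)=329 g(11,-1)=451 g(11,1)=407 g(11,3)=165
t=12: g(12,-12)=1 g(12,-10)=12 g(12,-8)=66 g(12,-6)=220 g(12,-4)=494 g(12,-2)=780 g(12,0)=858 g(12,2)=572
t=13: g(13,-13)=1 g(13,-11)=13 g(13,-9)=78 g(13,-7)=286 g(13,-5)=714 g(13,-3)=1274 g(13,-1)=1638 g(13,1)=1430 g(13,3)=572
t=14: g(14,-14)=1 g(14,-12)=14 g(14,-10)=91 g(14,-8)=364 g(14,-6)=1000 g(14,-4)=1988 g(14,-2)=2912 g(14,0)=3068 g(14,2)=2002
t=15: g(15,-15)=1 g(15,-13)=15 g(15,-11)=105 g(15,-9)=455 g(15,-7)=1364 g(15,-5)=2988 g(15,-3)=4900 g(15,-1)=5980 g(15,1)=5070 g(15,3)=2002
t=16: g(16,-16)=1 g(16,-14)=16 g(16,-12)=120 g(16,-10)=560 g(16,-8)=1819 g(16,-6)=4352 g(16,-4)=7888 g(16,-2)=10880 g(16,0)=11050 g(16,2)=7072
Paths never hitting 4: Σ_s g(16,s) = 43758
Paths hitting 4: 2^16 - 43758 = 21778
P = 21778/65536 = 10889/32768

Answer: 10889/32768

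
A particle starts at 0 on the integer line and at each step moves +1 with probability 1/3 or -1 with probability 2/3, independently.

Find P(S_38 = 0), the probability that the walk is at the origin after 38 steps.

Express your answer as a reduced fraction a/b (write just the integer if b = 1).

To be at 0 after 38 steps: need exactly 19 steps of +1 and 19 of -1.
Number of such sequences: C(38,19) = 35345263800
Each has probability (1/3)^19 · (2/3)^19 = 524288/1350851717672992089
P = 35345263800 · 524288/1350851717672992089 = 6177032555724800/450283905890997363

Answer: 6177032555724800/450283905890997363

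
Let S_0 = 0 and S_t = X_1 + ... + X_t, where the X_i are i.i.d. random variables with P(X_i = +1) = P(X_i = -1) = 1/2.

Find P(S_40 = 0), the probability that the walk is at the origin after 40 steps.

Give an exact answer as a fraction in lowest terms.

Answer: 34461632205/274877906944

Derivation:
To return to 0 after 40 steps: need exactly 20 steps of +1 and 20 of -1.
Favorable paths: C(40,20) = 137846528820
Total paths: 2^40 = 1099511627776
P = 137846528820/1099511627776 = 34461632205/274877906944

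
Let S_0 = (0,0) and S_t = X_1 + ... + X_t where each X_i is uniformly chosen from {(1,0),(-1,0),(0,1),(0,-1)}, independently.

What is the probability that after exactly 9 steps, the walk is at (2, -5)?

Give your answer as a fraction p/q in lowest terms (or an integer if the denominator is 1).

Answer: 189/65536

Derivation:
Let h be the number of horizontal steps (so 9-h are vertical). To end at (2,-5) need (h+2)/2 right-steps and ((9-h)-5)/2 up-steps.
Sum over h with 2 ≤ h ≤ 4, h ≡ 0 (mod 2), 9-h ≡ 1 (mod 2):
h=2: C(9,2)·C(2,2)·C(7,1) = 36·1·7 = 252
h=4: C(9,4)·C(4,3)·C(5,0) = 126·4·1 = 504
Total favorable: 756
Total paths: 4^9 = 262144
P = 756/262144 = 189/65536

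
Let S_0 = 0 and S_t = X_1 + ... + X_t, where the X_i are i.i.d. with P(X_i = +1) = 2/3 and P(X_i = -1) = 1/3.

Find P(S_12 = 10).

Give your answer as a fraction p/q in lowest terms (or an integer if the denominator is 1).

To reach position 10 after 12 steps: need 11 steps of +1 and 1 step of -1.
Number of such sequences: C(12,11) = 12
Each has probability (2/3)^11 · (1/3)^1 = 2048/531441
P = 12 · 2048/531441 = 8192/177147

Answer: 8192/177147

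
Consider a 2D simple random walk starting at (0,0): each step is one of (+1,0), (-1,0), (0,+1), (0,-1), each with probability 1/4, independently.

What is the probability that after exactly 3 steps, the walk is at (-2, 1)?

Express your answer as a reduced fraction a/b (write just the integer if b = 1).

Let h be the number of horizontal steps (so 3-h are vertical). To end at (-2,1) need (h-2)/2 right-steps and ((3-h)+1)/2 up-steps.
Sum over h with 2 ≤ h ≤ 2, h ≡ 0 (mod 2), 3-h ≡ 1 (mod 2):
h=2: C(3,2)·C(2,0)·C(1,1) = 3·1·1 = 3
Total favorable: 3
Total paths: 4^3 = 64
P = 3/64 = 3/64

Answer: 3/64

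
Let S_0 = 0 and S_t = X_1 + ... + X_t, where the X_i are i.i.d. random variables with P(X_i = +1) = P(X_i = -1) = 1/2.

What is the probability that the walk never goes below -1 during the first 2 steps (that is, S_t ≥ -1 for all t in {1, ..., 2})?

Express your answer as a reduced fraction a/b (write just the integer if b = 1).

Answer: 3/4

Derivation:
Let f(t,s) = #length-t paths at position s with S_1..S_t all ≥ -1.
f(t,s) = f(t-1,s-1) + f(t-1,s+1) for s ≥ -1; f(t,s) = 0 for s < -1.
t=0: f(0,0)=1
t=1: f(1,-1)=1 f(1,1)=1
t=2: f(2,0)=2 f(2,2)=1
Σ_s f(2,s) = 3
P = 3/4 = 3/4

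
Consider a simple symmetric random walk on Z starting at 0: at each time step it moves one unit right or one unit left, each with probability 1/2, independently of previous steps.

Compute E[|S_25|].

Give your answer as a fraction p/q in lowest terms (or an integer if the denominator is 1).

S_25 takes values m ≡ 1 (mod 2) with |m| ≤ 25; P(S_25=m) = C(25,(25+m)/2)/2^25.
Total paths: 2^25 = 33554432
Distribution: P(S=-25)=1/33554432, P(S=-23)=25/33554432, P(S=-21)=300/33554432, P(S=-19)=2300/33554432, P(S=-17)=12650/33554432, P(S=-15)=53130/33554432, P(S=-13)=177100/33554432, P(S=-11)=480700/33554432, P(S=-9)=1081575/33554432, P(S=-7)=2042975/33554432, P(S=-5)=3268760/33554432, P(S=-3)=4457400/33554432, P(S=-1)=5200300/33554432, P(S=1)=5200300/33554432, P(S=3)=4457400/33554432, P(S=5)=3268760/33554432, P(S=7)=2042975/33554432, P(S=9)=1081575/33554432, P(S=11)=480700/33554432, P(S=13)=177100/33554432, P(S=15)=53130/33554432, P(S=17)=12650/33554432, P(S=19)=2300/33554432, P(S=21)=300/33554432, P(S=23)=25/33554432, P(S=25)=1/33554432
E[|S_25|] = Σ_m |m|·P(S_25=m) = 135207800/33554432 = 16900975/4194304

Answer: 16900975/4194304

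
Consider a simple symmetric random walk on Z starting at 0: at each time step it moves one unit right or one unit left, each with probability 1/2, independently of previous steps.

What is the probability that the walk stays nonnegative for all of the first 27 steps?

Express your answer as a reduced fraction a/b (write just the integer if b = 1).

Answer: 5014575/33554432

Derivation:
Let f(t,s) = #length-t paths at position s with S_1..S_t all ≥ 0.
f(t,s) = f(t-1,s-1) + f(t-1,s+1) for s ≥ 0; f(t,s) = 0 for s < 0.
t=0: f(0,0)=1
t=1: f(1,1)=1
t=2: f(2,0)=1 f(2,2)=1
t=3: f(3,1)=2 f(3,3)=1
t=4: f(4,0)=2 f(4,2)=3 f(4,4)=1
t=5: f(5,1)=5 f(5,3)=4 f(5,5)=1
t=6: f(6,0)=5 f(6,2)=9 f(6,4)=5 f(6,6)=1
t=7: f(7,1)=14 f(7,3)=14 f(7,5)=6 f(7,7)=1
t=8: f(8,0)=14 f(8,2)=28 f(8,4)=20 f(8,6)=7 f(8,8)=1
t=9: f(9,1)=42 f(9,3)=48 f(9,5)=27 f(9,7)=8 f(9,9)=1
t=10: f(10,0)=42 f(10,2)=90 f(10,4)=75 f(10,6)=35 f(10,8)=9 f(10,10)=1
t=11: f(11,1)=132 f(11,3)=165 f(11,5)=110 f(11,7)=44 f(11,9)=10 f(11,11)=1
t=12: f(12,0)=132 f(12,2)=297 f(12,4)=275 f(12,6)=154 f(12,8)=54 f(12,10)=11 f(12,12)=1
t=13: f(13,1)=429 f(13,3)=572 f(13,5)=429 f(13,7)=208 f(13,9)=65 f(13,11)=12 f(13,13)=1
t=14: f(14,0)=429 f(14,2)=1001 f(14,4)=1001 f(14,6)=637 f(14,8)=273 f(14,10)=77 f(14,12)=13 f(14,14)=1
t=15: f(15,1)=1430 f(15,3)=2002 f(15,5)=1638 f(15,7)=910 f(15,9)=350 f(15,11)=90 f(15,13)=14 f(15,15)=1
t=16: f(16,0)=1430 f(16,2)=3432 f(16,4)=3640 f(16,6)=2548 f(16,8)=1260 f(16,10)=440 f(16,12)=104 f(16,14)=15 f(16,16)=1
t=17: f(17,1)=4862 f(17,3)=7072 f(17,5)=6188 f(17,7)=3808 f(17,9)=1700 f(17,11)=544 f(17,13)=119 f(17,15)=16 f(17,17)=1
t=18: f(18,0)=4862 f(18,2)=11934 f(18,4)=13260 f(18,6)=9996 f(18,8)=5508 f(18,10)=2244 f(18,12)=663 f(18,14)=135 f(18,16)=17 f(18,18)=1
t=19: f(19,1)=16796 f(19,3)=25194 f(19,5)=23256 f(19,7)=15504 f(19,9)=7752 f(19,11)=2907 f(19,13)=798 f(19,15)=152 f(19,17)=18 f(19,19)=1
t=20: f(20,0)=16796 f(20,2)=41990 f(20,4)=48450 f(20,6)=38760 f(20,8)=23256 f(20,10)=10659 f(20,12)=3705 f(20,14)=950 f(20,16)=170 f(20,18)=19 f(20,20)=1
t=21: f(21,1)=58786 f(21,3)=90440 f(21,5)=87210 f(21,7)=62016 f(21,9)=33915 f(21,11)=14364 f(21,13)=4655 f(21,15)=1120 f(21,17)=189 f(21,19)=20 f(21,21)=1
t=22: f(22,0)=58786 f(22,2)=149226 f(22,4)=177650 f(22,6)=149226 f(22,8)=95931 f(22,10)=48279 f(22,12)=19019 f(22,14)=5775 f(22,16)=1309 f(22,18)=209 f(22,20)=21 f(22,22)=1
t=23: f(23,1)=208012 f(23,3)=326876 f(23,5)=326876 f(23,7)=245157 f(23,9)=144210 f(23,11)=67298 f(23,13)=24794 f(23,15)=7084 f(23,17)=1518 f(23,19)=230 f(23,21)=22 f(23,23)=1
t=24: f(24,0)=208012 f(24,2)=534888 f(24,4)=653752 f(24,6)=572033 f(24,8)=389367 f(24,10)=211508 f(24,12)=92092 f(24,14)=31878 f(24,16)=8602 f(24,18)=1748 f(24,20)=252 f(24,22)=23 f(24,24)=1
t=25: f(25,1)=742900 f(25,3)=1188640 f(25,5)=1225785 f(25,7)=961400 f(25,9)=600875 f(25,11)=303600 f(25,13)=123970 f(25,15)=40480 f(25,17)=10350 f(25,19)=2000 f(25,21)=275 f(25,23)=24 f(25,25)=1
t=26: f(26,0)=742900 f(26,2)=1931540 f(26,4)=2414425 f(26,6)=2187185 f(26,8)=1562275 f(26,10)=904475 f(26,12)=427570 f(26,14)=164450 f(26,16)=50830 f(26,18)=12350 f(26,20)=2275 f(26,22)=299 f(26,24)=25 f(26,26)=1
t=27: f(27,1)=2674440 f(27,3)=4345965 f(27,5)=4601610 f(27,7)=3749460 f(27,9)=2466750 f(27,11)=1332045 f(27,13)=592020 f(27,15)=215280 f(27,17)=63180 f(27,19)=14625 f(27,21)=2574 f(27,23)=324 f(27,25)=26 f(27,27)=1
Σ_s f(27,s) = 20058300
P = 20058300/134217728 = 5014575/33554432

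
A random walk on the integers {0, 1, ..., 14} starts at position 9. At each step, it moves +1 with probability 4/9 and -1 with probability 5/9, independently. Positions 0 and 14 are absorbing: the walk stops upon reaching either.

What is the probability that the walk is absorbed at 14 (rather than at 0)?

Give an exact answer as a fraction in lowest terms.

Biased walk: p = 4/9, q = 5/9, r = q/p = 5/4
Gambler's ruin: P(hit 14 before 0 | start at 9) = (1 - r^a)/(1 - r^N)
r^9 = 1953125/262144; r^14 = 6103515625/268435456
P = (1 - 1953125/262144) / (1 - 6103515625/268435456) = -1690981/262144 / -5835080169/268435456 = 1731564544/5835080169

Answer: 1731564544/5835080169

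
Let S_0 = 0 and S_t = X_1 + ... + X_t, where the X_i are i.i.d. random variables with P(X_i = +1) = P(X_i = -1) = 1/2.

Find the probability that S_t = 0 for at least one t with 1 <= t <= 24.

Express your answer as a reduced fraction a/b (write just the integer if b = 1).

Answer: 3518265/4194304

Derivation:
Count via complement. Let g(t,s) = #length-t paths at position s with S_1..S_t all ≠ 0.
g(t,s) = g(t-1,s-1) + g(t-1,s+1) for s ≠ 0; g(t,0) = 0.
t=0: g(0,0)=1
t=1: g(1,-1)=1 g(1,1)=1
t=2: g(2,-2)=1 g(2,2)=1
t=3: g(3,-3)=1 g(3,-1)=1 g(3,1)=1 g(3,3)=1
t=4: g(4,-4)=1 g(4,-2)=2 g(4,2)=2 g(4,4)=1
t=5: g(5,-5)=1 g(5,-3)=3 g(5,-1)=2 g(5,1)=2 g(5,3)=3 g(5,5)=1
t=6: g(6,-6)=1 g(6,-4)=4 g(6,-2)=5 g(6,2)=5 g(6,4)=4 g(6,6)=1
t=7: g(7,-7)=1 g(7,-5)=5 g(7,-3)=9 g(7,-1)=5 g(7,1)=5 g(7,3)=9 g(7,5)=5 g(7,7)=1
t=8: g(8,-8)=1 g(8,-6)=6 g(8,-4)=14 g(8,-2)=14 g(8,2)=14 g(8,4)=14 g(8,6)=6 g(8,8)=1
t=9: g(9,-9)=1 g(9,-7)=7 g(9,-5)=20 g(9,-3)=28 g(9,-1)=14 g(9,1)=14 g(9,3)=28 g(9,5)=20 g(9,7)=7 g(9,9)=1
t=10: g(10,-10)=1 g(10,-8)=8 g(10,-6)=27 g(10,-4)=48 g(10,-2)=42 g(10,2)=42 g(10,4)=48 g(10,6)=27 g(10,8)=8 g(10,10)=1
t=11: g(11,-11)=1 g(11,-9)=9 g(11,-7)=35 g(11,-5)=75 g(11,-3)=90 g(11,-1)=42 g(11,1)=42 g(11,3)=90 g(11,5)=75 g(11,7)=35 g(11,9)=9 g(11,11)=1
t=12: g(12,-12)=1 g(12,-10)=10 g(12,-8)=44 g(12,-6)=110 g(12,-4)=165 g(12,-2)=132 g(12,2)=132 g(12,4)=165 g(12,6)=110 g(12,8)=44 g(12,10)=10 g(12,12)=1
t=13: g(13,-13)=1 g(13,-11)=11 g(13,-9)=54 g(13,-7)=154 g(13,-5)=275 g(13,-3)=297 g(13,-1)=132 g(13,1)=132 g(13,3)=297 g(13,5)=275 g(13,7)=154 g(13,9)=54 g(13,11)=11 g(13,13)=1
t=14: g(14,-14)=1 g(14,-12)=12 g(14,-10)=65 g(14,-8)=208 g(14,-6)=429 g(14,-4)=572 g(14,-2)=429 g(14,2)=429 g(14,4)=572 g(14,6)=429 g(14,8)=208 g(14,10)=65 g(14,12)=12 g(14,14)=1
t=15: g(15,-15)=1 g(15,-13)=13 g(15,-11)=77 g(15,-9)=273 g(15,-7)=637 g(15,-5)=1001 g(15,-3)=1001 g(15,-1)=429 g(15,1)=429 g(15,3)=1001 g(15,5)=1001 g(15,7)=637 g(15,9)=273 g(15,11)=77 g(15,13)=13 g(15,15)=1
t=16: g(16,-16)=1 g(16,-14)=14 g(16,-12)=90 g(16,-10)=350 g(16,-8)=910 g(16,-6)=1638 g(16,-4)=2002 g(16,-2)=1430 g(16,2)=1430 g(16,4)=2002 g(16,6)=1638 g(16,8)=910 g(16,10)=350 g(16,12)=90 g(16,14)=14 g(16,16)=1
t=17: g(17,-17)=1 g(17,-15)=15 g(17,-13)=104 g(17,-11)=440 g(17,-9)=1260 g(17,-7)=2548 g(17,-5)=3640 g(17,-3)=3432 g(17,-1)=1430 g(17,1)=1430 g(17,3)=3432 g(17,5)=3640 g(17,7)=2548 g(17,9)=1260 g(17,11)=440 g(17,13)=104 g(17,15)=15 g(17,17)=1
t=18: g(18,-18)=1 g(18,-16)=16 g(18,-14)=119 g(18,-12)=544 g(18,-10)=1700 g(18,-8)=3808 g(18,-6)=6188 g(18,-4)=7072 g(18,-2)=4862 g(18,2)=4862 g(18,4)=7072 g(18,6)=6188 g(18,8)=3808 g(18,10)=1700 g(18,12)=544 g(18,14)=119 g(18,16)=16 g(18,18)=1
t=19: g(19,-19)=1 g(19,-17)=17 g(19,-15)=135 g(19,-13)=663 g(19,-11)=2244 g(19,-9)=5508 g(19,-7)=9996 g(19,-5)=13260 g(19,-3)=11934 g(19,-1)=4862 g(19,1)=4862 g(19,3)=11934 g(19,5)=13260 g(19,7)=9996 g(19,9)=5508 g(19,11)=2244 g(19,13)=663 g(19,15)=135 g(19,17)=17 g(19,19)=1
t=20: g(20,-20)=1 g(20,-18)=18 g(20,-16)=152 g(20,-14)=798 g(20,-12)=2907 g(20,-10)=7752 g(20,-8)=15504 g(20,-6)=23256 g(20,-4)=25194 g(20,-2)=16796 g(20,2)=16796 g(20,4)=25194 g(20,6)=23256 g(20,8)=15504 g(20,10)=7752 g(20,12)=2907 g(20,14)=798 g(20,16)=152 g(20,18)=18 g(20,20)=1
t=21: g(21,-21)=1 g(21,-19)=19 g(21,-17)=170 g(21,-15)=950 g(21,-13)=3705 g(21,-11)=10659 g(21,-9)=23256 g(21,-7)=38760 g(21,-5)=48450 g(21,-3)=41990 g(21,-1)=16796 g(21,1)=16796 g(21,3)=41990 g(21,5)=48450 g(21,7)=38760 g(21,9)=23256 g(21,11)=10659 g(21,13)=3705 g(21,15)=950 g(21,17)=170 g(21,19)=19 g(21,21)=1
t=22: g(22,-22)=1 g(22,-20)=20 g(22,-18)=189 g(22,-16)=1120 g(22,-14)=4655 g(22,-12)=14364 g(22,-10)=33915 g(22,-8)=62016 g(22,-6)=87210 g(22,-4)=90440 g(22,-2)=58786 g(22,2)=58786 g(22,4)=90440 g(22,6)=87210 g(22,8)=62016 g(22,10)=33915 g(22,12)=14364 g(22,14)=4655 g(22,16)=1120 g(22,18)=189 g(22,20)=20 g(22,22)=1
t=23: g(23,-23)=1 g(23,-21)=21 g(23,-19)=209 g(23,-17)=1309 g(23,-15)=5775 g(23,-13)=19019 g(23,-11)=48279 g(23,-9)=95931 g(23,-7)=149226 g(23,-5)=177650 g(23,-3)=149226 g(23,-1)=58786 g(23,1)=58786 g(23,3)=149226 g(23,5)=177650 g(23,7)=149226 g(23,9)=95931 g(23,11)=48279 g(23,13)=19019 g(23,15)=5775 g(23,17)=1309 g(23,19)=209 g(23,21)=21 g(23,23)=1
t=24: g(24,-24)=1 g(24,-22)=22 g(24,-20)=230 g(24,-18)=1518 g(24,-16)=7084 g(24,-14)=24794 g(24,-12)=67298 g(24,-10)=144210 g(24,-8)=245157 g(24,-6)=326876 g(24,-4)=326876 g(24,-2)=208012 g(24,2)=208012 g(24,4)=326876 g(24,6)=326876 g(24,8)=245157 g(24,10)=144210 g(24,12)=67298 g(24,14)=24794 g(24,16)=7084 g(24,18)=1518 g(24,20)=230 g(24,22)=22 g(24,24)=1
Paths never hitting 0: Σ_s g(24,s) = 2704156
Paths hitting 0: 2^24 - 2704156 = 14073060
P = 14073060/16777216 = 3518265/4194304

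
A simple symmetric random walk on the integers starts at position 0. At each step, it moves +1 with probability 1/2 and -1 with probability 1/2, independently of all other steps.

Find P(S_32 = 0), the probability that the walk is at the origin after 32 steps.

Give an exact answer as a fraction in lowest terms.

Answer: 300540195/2147483648

Derivation:
To return to 0 after 32 steps: need exactly 16 steps of +1 and 16 of -1.
Favorable paths: C(32,16) = 601080390
Total paths: 2^32 = 4294967296
P = 601080390/4294967296 = 300540195/2147483648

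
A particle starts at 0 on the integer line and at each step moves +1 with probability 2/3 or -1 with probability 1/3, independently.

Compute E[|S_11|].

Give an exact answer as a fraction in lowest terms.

S_11 takes values m ≡ 1 (mod 2) with |m| ≤ 11; P(S_11=m) = C(11,(11+m)/2) · (2/3)^((11+m)/2) · (1/3)^((11-m)/2).
Distribution: P(S=-11)=1/177147, P(S=-9)=22/177147, P(S=-7)=220/177147, P(S=-5)=440/59049, P(S=-3)=1760/59049, P(S=-1)=4928/59049, P(S=1)=9856/59049, P(S=3)=14080/59049, P(S=5)=14080/59049, P(S=7)=28160/177147, P(S=9)=11264/177147, P(S=11)=2048/177147
E[|S_11|] = Σ_m |m|·P(S_11=m) = 242495/59049

Answer: 242495/59049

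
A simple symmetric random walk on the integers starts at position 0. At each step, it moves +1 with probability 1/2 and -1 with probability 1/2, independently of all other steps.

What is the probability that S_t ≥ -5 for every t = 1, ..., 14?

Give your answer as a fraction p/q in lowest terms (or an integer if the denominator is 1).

Answer: 14443/16384

Derivation:
Let f(t,s) = #length-t paths at position s with S_1..S_t all ≥ -5.
f(t,s) = f(t-1,s-1) + f(t-1,s+1) for s ≥ -5; f(t,s) = 0 for s < -5.
t=0: f(0,0)=1
t=1: f(1,-1)=1 f(1,1)=1
t=2: f(2,-2)=1 f(2,0)=2 f(2,2)=1
t=3: f(3,-3)=1 f(3,-1)=3 f(3,1)=3 f(3,3)=1
t=4: f(4,-4)=1 f(4,-2)=4 f(4,0)=6 f(4,2)=4 f(4,4)=1
t=5: f(5,-5)=1 f(5,-3)=5 f(5,-1)=10 f(5,1)=10 f(5,3)=5 f(5,5)=1
t=6: f(6,-4)=6 f(6,-2)=15 f(6,0)=20 f(6,2)=15 f(6,4)=6 f(6,6)=1
t=7: f(7,-5)=6 f(7,-3)=21 f(7,-1)=35 f(7,1)=35 f(7,3)=21 f(7,5)=7 f(7,7)=1
t=8: f(8,-4)=27 f(8,-2)=56 f(8,0)=70 f(8,2)=56 f(8,4)=28 f(8,6)=8 f(8,8)=1
t=9: f(9,-5)=27 f(9,-3)=83 f(9,-1)=126 f(9,1)=126 f(9,3)=84 f(9,5)=36 f(9,7)=9 f(9,9)=1
t=10: f(10,-4)=110 f(10,-2)=209 f(10,0)=252 f(10,2)=210 f(10,4)=120 f(10,6)=45 f(10,8)=10 f(10,10)=1
t=11: f(11,-5)=110 f(11,-3)=319 f(11,-1)=461 f(11,1)=462 f(11,3)=330 f(11,5)=165 f(11,7)=55 f(11,9)=11 f(11,11)=1
t=12: f(12,-4)=429 f(12,-2)=780 f(12,0)=923 f(12,2)=792 f(12,4)=495 f(12,6)=220 f(12,8)=66 f(12,10)=12 f(12,12)=1
t=13: f(13,-5)=429 f(13,-3)=1209 f(13,-1)=1703 f(13,1)=1715 f(13,3)=1287 f(13,5)=715 f(13,7)=286 f(13,9)=78 f(13,11)=13 f(13,13)=1
t=14: f(14,-4)=1638 f(14,-2)=2912 f(14,0)=3418 f(14,2)=3002 f(14,4)=2002 f(14,6)=1001 f(14,8)=364 f(14,10)=91 f(14,12)=14 f(14,14)=1
Σ_s f(14,s) = 14443
P = 14443/16384 = 14443/16384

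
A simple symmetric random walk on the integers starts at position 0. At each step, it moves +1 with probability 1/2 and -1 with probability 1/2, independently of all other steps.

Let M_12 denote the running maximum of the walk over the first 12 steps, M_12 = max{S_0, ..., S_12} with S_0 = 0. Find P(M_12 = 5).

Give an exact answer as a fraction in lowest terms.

Answer: 55/1024

Derivation:
Let M_12 = max(S_0,...,S_12). Use the reflection principle: for j ≥ 1, #{paths with M_12 ≥ j} = #{S_12 ≥ j} + #{S_12 ≥ j+1}.
By reflection, #{M_12 ≥ 5} = #{S_12 ≥ 5} + #{S_12 ≥ 6} = 299 + 299 = 598.
#{M_12 ≥ 6} = #{S_12 ≥ 6} + #{S_12 ≥ 7} = 299 + 79 = 378.
#{M_12 = 5} = 598 - 378 = 220.
P(M_12 = 5) = 220/4096 = 55/1024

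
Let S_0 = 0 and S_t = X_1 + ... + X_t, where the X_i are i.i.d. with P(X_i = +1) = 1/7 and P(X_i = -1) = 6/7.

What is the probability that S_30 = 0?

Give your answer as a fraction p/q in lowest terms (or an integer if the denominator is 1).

Answer: 72933928748667371520/22539340290692258087863249

Derivation:
To be at 0 after 30 steps: need exactly 15 steps of +1 and 15 of -1.
Number of such sequences: C(30,15) = 155117520
Each has probability (1/7)^15 · (6/7)^15 = 470184984576/22539340290692258087863249
P = 155117520 · 470184984576/22539340290692258087863249 = 72933928748667371520/22539340290692258087863249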